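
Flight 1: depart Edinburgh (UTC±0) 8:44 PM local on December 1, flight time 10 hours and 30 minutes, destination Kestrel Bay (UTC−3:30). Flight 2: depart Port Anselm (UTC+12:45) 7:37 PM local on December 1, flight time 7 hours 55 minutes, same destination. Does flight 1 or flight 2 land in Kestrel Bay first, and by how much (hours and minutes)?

Flight 1 departs at 8:44 PM UTC (Dec 1).
+10 hours 30 minutes → arrive 7:14 AM UTC on Dec 2.
Flight 2 in UTC: 7:37 PM − 12:45 = 6:52 AM on Dec 1.
+7 hours 55 minutes → arrive 2:47 PM UTC on Dec 1.
Flight 2 lands earlier by 16 hours 27 minutes.

the second, by 16 hours 27 minutes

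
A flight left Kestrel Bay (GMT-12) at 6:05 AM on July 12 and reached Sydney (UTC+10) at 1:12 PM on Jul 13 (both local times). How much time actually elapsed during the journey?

9 hours 7 minutes

Departure in UTC: 6:05 AM + 12:00 = 6:05 PM on Jul 12.
Arrival in UTC: 1:12 PM − 10:00 = 3:12 AM on Jul 13.
Elapsed = 3:12 AM − 6:05 PM (+1 day) = 9 hours 7 minutes.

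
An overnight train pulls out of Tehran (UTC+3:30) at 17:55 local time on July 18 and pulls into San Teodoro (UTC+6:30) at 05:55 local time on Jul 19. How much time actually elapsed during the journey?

9 hours

Departure in UTC: 17:55 − 3:30 = 14:25 on Jul 18.
Arrival in UTC: 05:55 − 6:30 = 23:25 on Jul 18.
Elapsed = 23:25 − 14:25 = 9 hours.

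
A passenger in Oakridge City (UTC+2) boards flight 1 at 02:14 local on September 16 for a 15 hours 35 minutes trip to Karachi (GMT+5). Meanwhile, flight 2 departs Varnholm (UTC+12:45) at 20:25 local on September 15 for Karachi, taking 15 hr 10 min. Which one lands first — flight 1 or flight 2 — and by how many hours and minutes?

Flight 1 in UTC: 02:14 − 2:00 = 00:14 on Sep 16.
+15 hours 35 minutes → arrive 15:49 UTC on Sep 16.
Flight 2 in UTC: 20:25 − 12:45 = 07:40 on Sep 15.
+15 hours 10 minutes → arrive 22:50 UTC on Sep 15.
Flight 2 lands earlier by 16 hours 59 minutes.

the second, by 16 hours 59 minutes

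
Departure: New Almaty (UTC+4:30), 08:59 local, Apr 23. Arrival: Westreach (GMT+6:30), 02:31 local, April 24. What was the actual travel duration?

15 hours 32 minutes

Departure in UTC: 08:59 − 4:30 = 04:29 on Apr 23.
Arrival in UTC: 02:31 − 6:30 = 20:01 on Apr 23.
Elapsed = 20:01 − 04:29 = 15 hours 32 minutes.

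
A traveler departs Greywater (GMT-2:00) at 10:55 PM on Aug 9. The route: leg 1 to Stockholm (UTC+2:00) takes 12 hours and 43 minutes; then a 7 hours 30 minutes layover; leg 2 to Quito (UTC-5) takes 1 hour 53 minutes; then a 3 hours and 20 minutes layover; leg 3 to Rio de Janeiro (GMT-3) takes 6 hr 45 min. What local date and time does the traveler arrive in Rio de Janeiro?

6:06 AM on Aug 11

Convert departure to UTC: 10:55 PM + 2:00 = 12:55 AM UTC on Aug 10.
Add 12 hours and 43 minutes leg 1 → 1:38 PM UTC.
Add 7 hours and 30 minutes layover in Stockholm → 9:08 PM UTC.
Add 1 hour and 53 minutes leg 2 → 11:01 PM UTC.
Add 3 hours 20 minutes layover in Quito → 2:21 AM UTC (Aug 11).
Add 6 hours and 45 minutes leg 3 → 9:06 AM UTC.
Rio de Janeiro is UTC−3:00, so local arrival = 9:06 AM − 3:00 = 6:06 AM on Aug 11.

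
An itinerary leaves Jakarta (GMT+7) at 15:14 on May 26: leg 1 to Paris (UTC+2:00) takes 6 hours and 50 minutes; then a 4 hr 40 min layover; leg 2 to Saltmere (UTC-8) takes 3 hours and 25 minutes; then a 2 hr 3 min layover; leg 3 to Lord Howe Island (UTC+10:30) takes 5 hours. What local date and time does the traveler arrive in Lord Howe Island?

Convert departure to UTC: 15:14 − 7:00 = 08:14 UTC on May 26.
Add 6 hours 50 minutes leg 1 → 15:04 UTC.
Add 4 hours and 40 minutes layover in Paris → 19:44 UTC.
Add 3 hours 25 minutes leg 2 → 23:09 UTC.
Add 2 hours 3 minutes layover in Saltmere → 01:12 UTC (May 27).
Add 5 hours leg 3 → 06:12 UTC.
Lord Howe Island is UTC+10:30, so local arrival = 06:12 + 10:30 = 16:42 on May 27.

16:42 on May 27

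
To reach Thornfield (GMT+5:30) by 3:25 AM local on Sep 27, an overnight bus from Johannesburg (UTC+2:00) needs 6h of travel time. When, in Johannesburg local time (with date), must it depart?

5:55 PM on September 26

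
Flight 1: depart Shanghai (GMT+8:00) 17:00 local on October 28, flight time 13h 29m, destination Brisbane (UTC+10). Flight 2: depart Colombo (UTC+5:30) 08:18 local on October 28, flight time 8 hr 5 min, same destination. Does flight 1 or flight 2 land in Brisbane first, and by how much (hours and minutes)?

the second, by 11 hours 36 minutes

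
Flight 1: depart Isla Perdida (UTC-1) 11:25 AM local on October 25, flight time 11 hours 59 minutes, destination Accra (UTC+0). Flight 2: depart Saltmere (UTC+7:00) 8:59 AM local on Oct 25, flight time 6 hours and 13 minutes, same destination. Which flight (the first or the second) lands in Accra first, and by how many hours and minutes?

Flight 1 in UTC: 11:25 AM + 1:00 = 12:25 PM on Oct 25.
+11 hours and 59 minutes → arrive 12:24 AM UTC on Oct 26.
Flight 2 in UTC: 8:59 AM − 7:00 = 1:59 AM on Oct 25.
+6 hours and 13 minutes → arrive 8:12 AM UTC on Oct 25.
Flight 2 lands earlier by 16 hours 12 minutes.

the second, by 16 hours 12 minutes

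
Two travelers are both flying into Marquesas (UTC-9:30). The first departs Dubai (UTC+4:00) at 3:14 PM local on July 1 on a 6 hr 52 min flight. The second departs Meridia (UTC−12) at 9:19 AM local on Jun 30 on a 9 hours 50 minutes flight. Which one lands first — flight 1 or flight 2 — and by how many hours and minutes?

Flight 1 in UTC: 3:14 PM − 4:00 = 11:14 AM on Jul 1.
+6 hours and 52 minutes → arrive 6:06 PM UTC on Jul 1.
Flight 2 in UTC: 9:19 AM + 12:00 = 9:19 PM on Jun 30.
+9 hours 50 minutes → arrive 7:09 AM UTC on Jul 1.
Flight 2 lands earlier by 10 hours 57 minutes.

the second, by 10 hours 57 minutes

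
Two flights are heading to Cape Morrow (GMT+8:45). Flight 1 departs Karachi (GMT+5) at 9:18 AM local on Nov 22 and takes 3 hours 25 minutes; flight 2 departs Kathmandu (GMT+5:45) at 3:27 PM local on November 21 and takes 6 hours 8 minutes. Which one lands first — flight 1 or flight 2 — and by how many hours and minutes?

the second, by 15 hours 53 minutes

Flight 1 in UTC: 9:18 AM − 5:00 = 4:18 AM on Nov 22.
+3 hours 25 minutes → arrive 7:43 AM UTC on Nov 22.
Flight 2 in UTC: 3:27 PM − 5:45 = 9:42 AM on Nov 21.
+6 hours 8 minutes → arrive 3:50 PM UTC on Nov 21.
Flight 2 lands earlier by 15 hours 53 minutes.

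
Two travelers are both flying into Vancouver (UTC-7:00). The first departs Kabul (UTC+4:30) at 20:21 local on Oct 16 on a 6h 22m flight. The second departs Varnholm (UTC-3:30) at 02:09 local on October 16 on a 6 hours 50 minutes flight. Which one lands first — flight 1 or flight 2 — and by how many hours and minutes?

the second, by 9 hours 44 minutes

Flight 1 in UTC: 20:21 − 4:30 = 15:51 on Oct 16.
+6 hours 22 minutes → arrive 22:13 UTC on Oct 16.
Flight 2 in UTC: 02:09 + 3:30 = 05:39 on Oct 16.
+6 hours 50 minutes → arrive 12:29 UTC on Oct 16.
Flight 2 lands earlier by 9 hours 44 minutes.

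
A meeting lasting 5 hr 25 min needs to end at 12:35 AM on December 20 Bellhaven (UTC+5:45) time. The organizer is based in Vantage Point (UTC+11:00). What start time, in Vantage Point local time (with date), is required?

Target end time in UTC: 12:35 AM − 5:45 = 6:50 PM on Dec 19.
Subtract 5 hours and 25 minutes → start 1:25 PM UTC on Dec 19.
Vantage Point is UTC+11:00: 1:25 PM + 11:00 = 12:25 AM on Dec 20.

12:25 AM on December 20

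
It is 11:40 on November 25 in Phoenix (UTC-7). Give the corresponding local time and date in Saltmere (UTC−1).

17:40 on November 25

In UTC: 11:40 + 7:00 = 18:40 on Nov 25.
Saltmere is UTC−1:00: 18:40 − 1:00 = 17:40 on Nov 25.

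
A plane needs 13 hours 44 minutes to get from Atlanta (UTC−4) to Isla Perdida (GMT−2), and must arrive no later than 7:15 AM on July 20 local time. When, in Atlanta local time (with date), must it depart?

3:31 PM on Jul 19

Target arrival in UTC: 7:15 AM + 2:00 = 9:15 AM on Jul 20.
Subtract 13 hours and 44 minutes → departure 7:31 PM UTC on Jul 19.
Atlanta is UTC−4:00: 7:31 PM − 4:00 = 3:31 PM on Jul 19.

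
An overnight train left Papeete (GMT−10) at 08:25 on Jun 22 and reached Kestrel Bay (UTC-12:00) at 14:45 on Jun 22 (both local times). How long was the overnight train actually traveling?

Departure in UTC: 08:25 + 10:00 = 18:25 on Jun 22.
Arrival in UTC: 14:45 + 12:00 = 02:45 on Jun 23.
Elapsed = 02:45 − 18:25 (+1 day) = 8 hours 20 minutes.

8 hours 20 minutes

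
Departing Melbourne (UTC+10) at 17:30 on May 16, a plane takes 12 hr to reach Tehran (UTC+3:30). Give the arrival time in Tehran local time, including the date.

23:00 on May 16

Tehran is 6:30 behind Melbourne.
After 12 hours it is 05:30 (May 17) in Melbourne.
Shift by the zone difference: 05:30 − 6:30 = 23:00 on May 16 in Tehran.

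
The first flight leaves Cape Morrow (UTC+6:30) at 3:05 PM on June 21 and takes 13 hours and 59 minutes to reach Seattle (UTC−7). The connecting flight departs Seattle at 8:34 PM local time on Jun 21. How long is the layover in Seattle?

Convert departure to UTC: 3:05 PM − 6:30 = 8:35 AM UTC on Jun 21.
Add 13 hours 59 minutes flight time → 10:34 PM UTC.
Seattle is UTC−7:00, so local arrival = 10:34 PM − 7:00 = 3:34 PM on Jun 21.
Layover = 8:34 PM − 3:34 PM = 5 hours.

5 hours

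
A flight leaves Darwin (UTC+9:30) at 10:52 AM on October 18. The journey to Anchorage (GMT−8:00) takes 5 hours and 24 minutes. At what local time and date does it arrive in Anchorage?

10:46 PM on October 17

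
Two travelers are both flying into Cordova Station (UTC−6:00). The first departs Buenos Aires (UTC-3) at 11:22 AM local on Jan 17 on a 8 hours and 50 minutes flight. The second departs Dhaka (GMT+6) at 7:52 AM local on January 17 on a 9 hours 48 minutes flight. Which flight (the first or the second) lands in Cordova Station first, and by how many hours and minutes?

the second, by 11 hours 32 minutes

Flight 1 in UTC: 11:22 AM + 3:00 = 2:22 PM on Jan 17.
+8 hours and 50 minutes → arrive 11:12 PM UTC on Jan 17.
Flight 2 in UTC: 7:52 AM − 6:00 = 1:52 AM on Jan 17.
+9 hours and 48 minutes → arrive 11:40 AM UTC on Jan 17.
Flight 2 lands earlier by 11 hours 32 minutes.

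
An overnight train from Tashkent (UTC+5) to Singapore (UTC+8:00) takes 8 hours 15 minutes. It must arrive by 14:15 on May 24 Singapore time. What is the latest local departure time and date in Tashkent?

Target arrival in UTC: 14:15 − 8:00 = 06:15 on May 24.
Subtract 8 hours and 15 minutes → departure 22:00 UTC on May 23.
Tashkent is UTC+5:00: 22:00 + 5:00 = 03:00 on May 24.

03:00 on May 24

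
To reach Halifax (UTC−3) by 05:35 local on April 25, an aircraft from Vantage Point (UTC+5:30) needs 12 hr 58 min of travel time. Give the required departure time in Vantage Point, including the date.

01:07 on Apr 25

Target arrival in UTC: 05:35 + 3:00 = 08:35 on Apr 25.
Subtract 12 hours and 58 minutes → departure 19:37 UTC on Apr 24.
Vantage Point is UTC+5:30: 19:37 + 5:30 = 01:07 on Apr 25.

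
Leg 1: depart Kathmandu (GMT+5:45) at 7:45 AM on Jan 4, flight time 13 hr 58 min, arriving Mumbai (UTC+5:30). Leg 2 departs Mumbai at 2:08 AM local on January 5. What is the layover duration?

4 hours 40 minutes

Convert departure to UTC: 7:45 AM − 5:45 = 2:00 AM UTC on Jan 4.
Add 13 hours and 58 minutes flight time → 3:58 PM UTC.
Mumbai is UTC+5:30, so local arrival = 3:58 PM + 5:30 = 9:28 PM on Jan 4.
Layover = 2:08 AM − 9:28 PM (+1 day) = 4 hours 40 minutes.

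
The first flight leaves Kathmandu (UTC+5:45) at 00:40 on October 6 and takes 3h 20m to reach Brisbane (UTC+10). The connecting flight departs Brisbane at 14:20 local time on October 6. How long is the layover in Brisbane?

6 hours 5 minutes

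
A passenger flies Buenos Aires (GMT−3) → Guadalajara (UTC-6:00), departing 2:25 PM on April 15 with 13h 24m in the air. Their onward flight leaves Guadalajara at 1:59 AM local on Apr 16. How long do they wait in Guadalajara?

Convert departure to UTC: 2:25 PM + 3:00 = 5:25 PM UTC on Apr 15.
Add 13 hours 24 minutes flight time → 6:49 AM UTC (Apr 16).
Guadalajara is UTC−6:00, so local arrival = 6:49 AM − 6:00 = 12:49 AM on Apr 16.
Layover = 1:59 AM − 12:49 AM = 1 hour 10 minutes.

1 hour 10 minutes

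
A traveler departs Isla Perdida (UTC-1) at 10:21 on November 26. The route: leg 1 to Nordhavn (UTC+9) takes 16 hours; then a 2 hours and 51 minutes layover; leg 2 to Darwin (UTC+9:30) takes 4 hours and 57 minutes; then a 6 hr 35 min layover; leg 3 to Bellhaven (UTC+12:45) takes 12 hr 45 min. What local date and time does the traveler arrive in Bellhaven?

Convert departure to UTC: 10:21 + 1:00 = 11:21 UTC on Nov 26.
Add 16 hours leg 1 → 03:21 UTC (Nov 27).
Add 2 hours and 51 minutes layover in Nordhavn → 06:12 UTC.
Add 4 hours and 57 minutes leg 2 → 11:09 UTC.
Add 6 hours 35 minutes layover in Darwin → 17:44 UTC.
Add 12 hours 45 minutes leg 3 → 06:29 UTC (Nov 28).
Bellhaven is UTC+12:45, so local arrival = 06:29 + 12:45 = 19:14 on Nov 28.

19:14 on Nov 28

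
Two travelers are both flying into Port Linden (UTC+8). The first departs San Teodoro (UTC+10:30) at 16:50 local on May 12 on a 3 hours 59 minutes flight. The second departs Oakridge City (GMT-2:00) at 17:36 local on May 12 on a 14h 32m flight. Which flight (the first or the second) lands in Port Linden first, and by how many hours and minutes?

Flight 1 in UTC: 16:50 − 10:30 = 06:20 on May 12.
+3 hours and 59 minutes → arrive 10:19 UTC on May 12.
Flight 2 in UTC: 17:36 + 2:00 = 19:36 on May 12.
+14 hours and 32 minutes → arrive 10:08 UTC on May 13.
Flight 1 lands earlier by 23 hours 49 minutes.

the first, by 23 hours 49 minutes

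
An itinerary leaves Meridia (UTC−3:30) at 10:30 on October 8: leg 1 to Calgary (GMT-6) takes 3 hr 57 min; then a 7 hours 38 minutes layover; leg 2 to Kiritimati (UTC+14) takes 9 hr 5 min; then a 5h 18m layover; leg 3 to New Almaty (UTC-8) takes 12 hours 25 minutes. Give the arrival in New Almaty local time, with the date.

Convert departure to UTC: 10:30 + 3:30 = 14:00 UTC on Oct 8.
Add 3 hours 57 minutes leg 1 → 17:57 UTC.
Add 7 hours and 38 minutes layover in Calgary → 01:35 UTC (Oct 9).
Add 9 hours and 5 minutes leg 2 → 10:40 UTC.
Add 5 hours 18 minutes layover in Kiritimati → 15:58 UTC.
Add 12 hours 25 minutes leg 3 → 04:23 UTC (Oct 10).
New Almaty is UTC−8:00, so local arrival = 04:23 − 8:00 = 20:23 on Oct 9.

20:23 on Oct 9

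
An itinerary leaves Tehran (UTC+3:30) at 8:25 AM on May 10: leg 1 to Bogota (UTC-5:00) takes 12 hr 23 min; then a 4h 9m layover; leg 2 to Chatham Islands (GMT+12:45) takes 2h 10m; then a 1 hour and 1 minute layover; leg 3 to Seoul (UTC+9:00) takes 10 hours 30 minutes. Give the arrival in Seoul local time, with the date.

Convert departure to UTC: 8:25 AM − 3:30 = 4:55 AM UTC on May 10.
Add 12 hours 23 minutes leg 1 → 5:18 PM UTC.
Add 4 hours and 9 minutes layover in Bogota → 9:27 PM UTC.
Add 2 hours and 10 minutes leg 2 → 11:37 PM UTC.
Add 1 hour and 1 minute layover in Chatham Islands → 12:38 AM UTC (May 11).
Add 10 hours 30 minutes leg 3 → 11:08 AM UTC.
Seoul is UTC+9:00, so local arrival = 11:08 AM + 9:00 = 8:08 PM on May 11.

8:08 PM on May 11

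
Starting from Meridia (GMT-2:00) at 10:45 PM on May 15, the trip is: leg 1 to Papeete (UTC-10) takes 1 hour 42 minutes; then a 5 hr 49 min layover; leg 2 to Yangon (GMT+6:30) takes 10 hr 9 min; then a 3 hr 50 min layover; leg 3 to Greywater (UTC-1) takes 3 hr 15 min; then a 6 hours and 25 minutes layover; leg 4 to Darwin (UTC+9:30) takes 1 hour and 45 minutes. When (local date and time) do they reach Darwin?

7:10 PM on May 17

Convert departure to UTC: 10:45 PM + 2:00 = 12:45 AM UTC on May 16.
Add 1 hour and 42 minutes leg 1 → 2:27 AM UTC.
Add 5 hours 49 minutes layover in Papeete → 8:16 AM UTC.
Add 10 hours 9 minutes leg 2 → 6:25 PM UTC.
Add 3 hours 50 minutes layover in Yangon → 10:15 PM UTC.
Add 3 hours 15 minutes leg 3 → 1:30 AM UTC (May 17).
Add 6 hours 25 minutes layover in Greywater → 7:55 AM UTC.
Add 1 hour and 45 minutes leg 4 → 9:40 AM UTC.
Darwin is UTC+9:30, so local arrival = 9:40 AM + 9:30 = 7:10 PM on May 17.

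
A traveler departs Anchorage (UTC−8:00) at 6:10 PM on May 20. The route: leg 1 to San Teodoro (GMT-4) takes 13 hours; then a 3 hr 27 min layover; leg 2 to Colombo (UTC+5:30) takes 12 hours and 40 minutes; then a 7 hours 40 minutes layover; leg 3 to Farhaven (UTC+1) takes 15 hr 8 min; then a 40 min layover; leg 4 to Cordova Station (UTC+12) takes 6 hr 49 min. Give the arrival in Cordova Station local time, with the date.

1:34 AM on May 24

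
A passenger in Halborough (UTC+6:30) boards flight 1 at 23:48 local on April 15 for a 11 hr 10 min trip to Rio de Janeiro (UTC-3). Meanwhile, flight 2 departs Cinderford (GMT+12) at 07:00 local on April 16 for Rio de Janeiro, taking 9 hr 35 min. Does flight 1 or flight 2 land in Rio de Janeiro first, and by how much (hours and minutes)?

the first, by 7 minutes

Flight 1 in UTC: 23:48 − 6:30 = 17:18 on Apr 15.
+11 hours and 10 minutes → arrive 04:28 UTC on Apr 16.
Flight 2 in UTC: 07:00 − 12:00 = 19:00 on Apr 15.
+9 hours and 35 minutes → arrive 04:35 UTC on Apr 16.
Flight 1 lands earlier by 7 minutes.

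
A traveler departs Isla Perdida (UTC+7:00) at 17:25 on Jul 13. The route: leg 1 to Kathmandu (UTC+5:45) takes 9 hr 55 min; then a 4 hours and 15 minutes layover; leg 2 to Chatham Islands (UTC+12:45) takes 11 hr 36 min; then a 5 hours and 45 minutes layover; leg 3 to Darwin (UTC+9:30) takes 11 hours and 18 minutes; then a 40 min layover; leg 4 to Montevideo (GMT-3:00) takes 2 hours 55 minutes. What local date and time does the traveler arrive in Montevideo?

Convert departure to UTC: 17:25 − 7:00 = 10:25 UTC on Jul 13.
Add 9 hours and 55 minutes leg 1 → 20:20 UTC.
Add 4 hours 15 minutes layover in Kathmandu → 00:35 UTC (Jul 14).
Add 11 hours 36 minutes leg 2 → 12:11 UTC.
Add 5 hours and 45 minutes layover in Chatham Islands → 17:56 UTC.
Add 11 hours 18 minutes leg 3 → 05:14 UTC (Jul 15).
Add 40 minutes layover in Darwin → 05:54 UTC.
Add 2 hours 55 minutes leg 4 → 08:49 UTC.
Montevideo is UTC−3:00, so local arrival = 08:49 − 3:00 = 05:49 on Jul 15.

05:49 on July 15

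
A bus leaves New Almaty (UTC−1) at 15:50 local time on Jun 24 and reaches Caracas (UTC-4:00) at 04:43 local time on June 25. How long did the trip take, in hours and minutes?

Departure in UTC: 15:50 + 1:00 = 16:50 on Jun 24.
Arrival in UTC: 04:43 + 4:00 = 08:43 on Jun 25.
Elapsed = 08:43 − 16:50 (+1 day) = 15 hours 53 minutes.

15 hours 53 minutes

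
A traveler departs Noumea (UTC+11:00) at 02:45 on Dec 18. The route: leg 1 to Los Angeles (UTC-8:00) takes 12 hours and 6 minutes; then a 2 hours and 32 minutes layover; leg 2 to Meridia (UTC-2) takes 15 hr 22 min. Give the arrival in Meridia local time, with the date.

19:45 on December 18

Convert departure to UTC: 02:45 − 11:00 = 15:45 UTC on Dec 17.
Add 12 hours and 6 minutes leg 1 → 03:51 UTC (Dec 18).
Add 2 hours and 32 minutes layover in Los Angeles → 06:23 UTC.
Add 15 hours and 22 minutes leg 2 → 21:45 UTC.
Meridia is UTC−2:00, so local arrival = 21:45 − 2:00 = 19:45 on Dec 18.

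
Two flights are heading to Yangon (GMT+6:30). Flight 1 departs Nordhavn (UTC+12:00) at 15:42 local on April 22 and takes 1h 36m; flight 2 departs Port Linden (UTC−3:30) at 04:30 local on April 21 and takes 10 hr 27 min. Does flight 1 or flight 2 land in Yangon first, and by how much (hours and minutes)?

Flight 1 in UTC: 15:42 − 12:00 = 03:42 on Apr 22.
+1 hour and 36 minutes → arrive 05:18 UTC on Apr 22.
Flight 2 in UTC: 04:30 + 3:30 = 08:00 on Apr 21.
+10 hours and 27 minutes → arrive 18:27 UTC on Apr 21.
Flight 2 lands earlier by 10 hours 51 minutes.

the second, by 10 hours 51 minutes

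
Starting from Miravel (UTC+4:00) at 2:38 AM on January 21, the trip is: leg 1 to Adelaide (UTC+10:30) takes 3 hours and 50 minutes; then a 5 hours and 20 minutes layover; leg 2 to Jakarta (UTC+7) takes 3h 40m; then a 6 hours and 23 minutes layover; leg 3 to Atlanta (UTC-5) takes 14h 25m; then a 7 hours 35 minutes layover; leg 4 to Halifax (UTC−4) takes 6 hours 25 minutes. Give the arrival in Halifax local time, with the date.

6:16 PM on January 22

Convert departure to UTC: 2:38 AM − 4:00 = 10:38 PM UTC on Jan 20.
Add 3 hours and 50 minutes leg 1 → 2:28 AM UTC (Jan 21).
Add 5 hours and 20 minutes layover in Adelaide → 7:48 AM UTC.
Add 3 hours 40 minutes leg 2 → 11:28 AM UTC.
Add 6 hours 23 minutes layover in Jakarta → 5:51 PM UTC.
Add 14 hours 25 minutes leg 3 → 8:16 AM UTC (Jan 22).
Add 7 hours and 35 minutes layover in Atlanta → 3:51 PM UTC.
Add 6 hours 25 minutes leg 4 → 10:16 PM UTC.
Halifax is UTC−4:00, so local arrival = 10:16 PM − 4:00 = 6:16 PM on Jan 22.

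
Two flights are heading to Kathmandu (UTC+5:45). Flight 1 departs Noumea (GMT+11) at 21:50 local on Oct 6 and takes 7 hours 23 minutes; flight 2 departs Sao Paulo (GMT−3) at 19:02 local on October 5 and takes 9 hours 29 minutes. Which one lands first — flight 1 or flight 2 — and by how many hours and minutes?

Flight 1 in UTC: 21:50 − 11:00 = 10:50 on Oct 6.
+7 hours 23 minutes → arrive 18:13 UTC on Oct 6.
Flight 2 in UTC: 19:02 + 3:00 = 22:02 on Oct 5.
+9 hours and 29 minutes → arrive 07:31 UTC on Oct 6.
Flight 2 lands earlier by 10 hours 42 minutes.

the second, by 10 hours 42 minutes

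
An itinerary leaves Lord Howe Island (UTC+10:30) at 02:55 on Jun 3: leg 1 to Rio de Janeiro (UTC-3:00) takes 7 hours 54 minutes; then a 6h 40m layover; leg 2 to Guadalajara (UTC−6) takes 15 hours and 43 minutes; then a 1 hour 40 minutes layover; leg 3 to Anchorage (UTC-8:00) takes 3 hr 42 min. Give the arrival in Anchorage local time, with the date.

20:04 on June 3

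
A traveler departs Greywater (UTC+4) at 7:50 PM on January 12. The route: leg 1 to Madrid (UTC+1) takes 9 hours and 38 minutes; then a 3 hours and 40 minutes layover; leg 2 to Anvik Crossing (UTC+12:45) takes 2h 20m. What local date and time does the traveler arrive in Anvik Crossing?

8:13 PM on January 13

Convert departure to UTC: 7:50 PM − 4:00 = 3:50 PM UTC on Jan 12.
Add 9 hours and 38 minutes leg 1 → 1:28 AM UTC (Jan 13).
Add 3 hours 40 minutes layover in Madrid → 5:08 AM UTC.
Add 2 hours and 20 minutes leg 2 → 7:28 AM UTC.
Anvik Crossing is UTC+12:45, so local arrival = 7:28 AM + 12:45 = 8:13 PM on Jan 13.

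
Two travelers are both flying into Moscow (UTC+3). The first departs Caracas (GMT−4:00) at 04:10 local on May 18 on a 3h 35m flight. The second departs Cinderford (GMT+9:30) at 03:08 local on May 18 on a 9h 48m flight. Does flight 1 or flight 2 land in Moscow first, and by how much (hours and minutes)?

Flight 1 in UTC: 04:10 + 4:00 = 08:10 on May 18.
+3 hours and 35 minutes → arrive 11:45 UTC on May 18.
Flight 2 in UTC: 03:08 − 9:30 = 17:38 on May 17.
+9 hours and 48 minutes → arrive 03:26 UTC on May 18.
Flight 2 lands earlier by 8 hours 19 minutes.

the second, by 8 hours 19 minutes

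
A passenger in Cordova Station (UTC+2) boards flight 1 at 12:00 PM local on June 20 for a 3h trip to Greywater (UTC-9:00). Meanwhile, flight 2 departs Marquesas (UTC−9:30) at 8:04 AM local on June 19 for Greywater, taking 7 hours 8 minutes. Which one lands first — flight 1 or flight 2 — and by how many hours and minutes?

Flight 1 in UTC: 12:00 PM − 2:00 = 10:00 AM on Jun 20.
+3 hours → arrive 1:00 PM UTC on Jun 20.
Flight 2 in UTC: 8:04 AM + 9:30 = 5:34 PM on Jun 19.
+7 hours 8 minutes → arrive 12:42 AM UTC on Jun 20.
Flight 2 lands earlier by 12 hours 18 minutes.

the second, by 12 hours 18 minutes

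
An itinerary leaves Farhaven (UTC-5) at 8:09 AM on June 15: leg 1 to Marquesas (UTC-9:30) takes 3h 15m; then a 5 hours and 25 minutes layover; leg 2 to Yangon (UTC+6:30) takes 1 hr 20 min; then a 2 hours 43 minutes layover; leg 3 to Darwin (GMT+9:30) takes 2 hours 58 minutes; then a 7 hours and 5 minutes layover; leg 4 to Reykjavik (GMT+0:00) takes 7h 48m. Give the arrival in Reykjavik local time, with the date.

7:43 PM on June 16

Convert departure to UTC: 8:09 AM + 5:00 = 1:09 PM UTC on Jun 15.
Add 3 hours and 15 minutes leg 1 → 4:24 PM UTC.
Add 5 hours 25 minutes layover in Marquesas → 9:49 PM UTC.
Add 1 hour 20 minutes leg 2 → 11:09 PM UTC.
Add 2 hours and 43 minutes layover in Yangon → 1:52 AM UTC (Jun 16).
Add 2 hours and 58 minutes leg 3 → 4:50 AM UTC.
Add 7 hours 5 minutes layover in Darwin → 11:55 AM UTC.
Add 7 hours 48 minutes leg 4 → 7:43 PM UTC.
Reykjavik is UTC+0, so local arrival is the same: 7:43 PM on Jun 16.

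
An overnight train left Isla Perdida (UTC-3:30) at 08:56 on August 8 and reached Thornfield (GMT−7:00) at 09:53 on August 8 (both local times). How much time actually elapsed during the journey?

4 hours 27 minutes

Thornfield is 3:30 behind Isla Perdida.
Clock-face elapsed time (ignoring zones) is 57 minutes.
Actual elapsed = 57 minutes + 3:30 = 4 hours 27 minutes.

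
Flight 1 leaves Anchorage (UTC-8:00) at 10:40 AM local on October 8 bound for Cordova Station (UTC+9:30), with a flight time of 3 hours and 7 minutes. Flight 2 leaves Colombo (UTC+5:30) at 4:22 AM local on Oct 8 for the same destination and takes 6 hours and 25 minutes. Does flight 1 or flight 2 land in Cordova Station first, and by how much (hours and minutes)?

the second, by 16 hours 30 minutes

Flight 1 in UTC: 10:40 AM + 8:00 = 6:40 PM on Oct 8.
+3 hours and 7 minutes → arrive 9:47 PM UTC on Oct 8.
Flight 2 in UTC: 4:22 AM − 5:30 = 10:52 PM on Oct 7.
+6 hours 25 minutes → arrive 5:17 AM UTC on Oct 8.
Flight 2 lands earlier by 16 hours 30 minutes.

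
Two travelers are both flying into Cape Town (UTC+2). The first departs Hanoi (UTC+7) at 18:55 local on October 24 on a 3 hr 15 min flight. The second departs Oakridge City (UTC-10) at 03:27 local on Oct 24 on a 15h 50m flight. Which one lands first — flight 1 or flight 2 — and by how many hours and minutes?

the first, by 14 hours 7 minutes

Flight 1 in UTC: 18:55 − 7:00 = 11:55 on Oct 24.
+3 hours 15 minutes → arrive 15:10 UTC on Oct 24.
Flight 2 in UTC: 03:27 + 10:00 = 13:27 on Oct 24.
+15 hours and 50 minutes → arrive 05:17 UTC on Oct 25.
Flight 1 lands earlier by 14 hours 7 minutes.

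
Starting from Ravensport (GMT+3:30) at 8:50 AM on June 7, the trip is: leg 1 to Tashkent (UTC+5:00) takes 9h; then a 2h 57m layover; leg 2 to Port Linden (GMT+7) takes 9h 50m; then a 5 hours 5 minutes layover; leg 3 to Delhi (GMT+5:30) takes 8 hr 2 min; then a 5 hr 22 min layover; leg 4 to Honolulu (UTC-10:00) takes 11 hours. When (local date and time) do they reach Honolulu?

Convert departure to UTC: 8:50 AM − 3:30 = 5:20 AM UTC on Jun 7.
Add 9 hours leg 1 → 2:20 PM UTC.
Add 2 hours 57 minutes layover in Tashkent → 5:17 PM UTC.
Add 9 hours and 50 minutes leg 2 → 3:07 AM UTC (Jun 8).
Add 5 hours 5 minutes layover in Port Linden → 8:12 AM UTC.
Add 8 hours and 2 minutes leg 3 → 4:14 PM UTC.
Add 5 hours 22 minutes layover in Delhi → 9:36 PM UTC.
Add 11 hours leg 4 → 8:36 AM UTC (Jun 9).
Honolulu is UTC−10:00, so local arrival = 8:36 AM − 10:00 = 10:36 PM on Jun 8.

10:36 PM on Jun 8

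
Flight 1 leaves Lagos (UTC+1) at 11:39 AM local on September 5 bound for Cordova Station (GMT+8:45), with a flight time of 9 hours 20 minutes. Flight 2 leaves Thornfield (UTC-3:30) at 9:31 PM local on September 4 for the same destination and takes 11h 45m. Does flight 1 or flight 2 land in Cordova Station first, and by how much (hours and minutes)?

the second, by 7 hours 13 minutes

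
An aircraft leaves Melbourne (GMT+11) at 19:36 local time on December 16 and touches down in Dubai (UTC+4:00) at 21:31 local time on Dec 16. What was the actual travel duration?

8 hours 55 minutes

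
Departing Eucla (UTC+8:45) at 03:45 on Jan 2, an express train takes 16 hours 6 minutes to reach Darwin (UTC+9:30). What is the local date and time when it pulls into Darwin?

20:36 on January 2

Convert departure to UTC: 03:45 − 8:45 = 19:00 UTC on Jan 1.
Add 16 hours 6 minutes travel time → 11:06 UTC (Jan 2).
Darwin is UTC+9:30, so local arrival = 11:06 + 9:30 = 20:36 on Jan 2.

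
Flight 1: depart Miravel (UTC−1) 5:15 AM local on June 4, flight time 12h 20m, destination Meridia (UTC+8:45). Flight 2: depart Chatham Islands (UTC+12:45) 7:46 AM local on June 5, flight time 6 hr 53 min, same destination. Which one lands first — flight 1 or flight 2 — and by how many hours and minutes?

Flight 1 in UTC: 5:15 AM + 1:00 = 6:15 AM on Jun 4.
+12 hours and 20 minutes → arrive 6:35 PM UTC on Jun 4.
Flight 2 in UTC: 7:46 AM − 12:45 = 7:01 PM on Jun 4.
+6 hours and 53 minutes → arrive 1:54 AM UTC on Jun 5.
Flight 1 lands earlier by 7 hours 19 minutes.

the first, by 7 hours 19 minutes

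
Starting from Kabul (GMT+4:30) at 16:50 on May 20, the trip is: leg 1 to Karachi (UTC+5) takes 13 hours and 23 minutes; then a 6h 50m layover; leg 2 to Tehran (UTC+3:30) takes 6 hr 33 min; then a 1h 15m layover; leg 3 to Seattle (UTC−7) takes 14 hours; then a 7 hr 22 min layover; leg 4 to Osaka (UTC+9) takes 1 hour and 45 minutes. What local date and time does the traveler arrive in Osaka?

Convert departure to UTC: 16:50 − 4:30 = 12:20 UTC on May 20.
Add 13 hours 23 minutes leg 1 → 01:43 UTC (May 21).
Add 6 hours and 50 minutes layover in Karachi → 08:33 UTC.
Add 6 hours 33 minutes leg 2 → 15:06 UTC.
Add 1 hour and 15 minutes layover in Tehran → 16:21 UTC.
Add 14 hours leg 3 → 06:21 UTC (May 22).
Add 7 hours and 22 minutes layover in Seattle → 13:43 UTC.
Add 1 hour and 45 minutes leg 4 → 15:28 UTC.
Osaka is UTC+9:00, so local arrival = 15:28 + 9:00 = 00:28 on May 23.

00:28 on May 23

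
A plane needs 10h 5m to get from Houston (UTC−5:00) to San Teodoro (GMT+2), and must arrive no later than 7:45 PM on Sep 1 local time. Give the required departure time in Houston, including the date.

Target arrival in UTC: 7:45 PM − 2:00 = 5:45 PM on Sep 1.
Subtract 10 hours 5 minutes → departure 7:40 AM UTC on Sep 1.
Houston is UTC−5:00: 7:40 AM − 5:00 = 2:40 AM on Sep 1.

2:40 AM on September 1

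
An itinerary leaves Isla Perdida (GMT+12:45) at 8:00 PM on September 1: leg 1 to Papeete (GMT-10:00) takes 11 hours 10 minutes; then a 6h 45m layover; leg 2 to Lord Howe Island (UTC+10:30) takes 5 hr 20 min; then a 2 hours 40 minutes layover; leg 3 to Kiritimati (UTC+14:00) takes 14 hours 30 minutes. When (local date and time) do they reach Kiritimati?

1:40 PM on Sep 3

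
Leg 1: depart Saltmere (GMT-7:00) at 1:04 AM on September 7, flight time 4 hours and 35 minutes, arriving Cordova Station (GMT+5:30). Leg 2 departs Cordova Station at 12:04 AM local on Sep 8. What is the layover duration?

5 hours 55 minutes

Convert departure to UTC: 1:04 AM + 7:00 = 8:04 AM UTC on Sep 7.
Add 4 hours and 35 minutes flight time → 12:39 PM UTC.
Cordova Station is UTC+5:30, so local arrival = 12:39 PM + 5:30 = 6:09 PM on Sep 7.
Layover = 12:04 AM − 6:09 PM (+1 day) = 5 hours 55 minutes.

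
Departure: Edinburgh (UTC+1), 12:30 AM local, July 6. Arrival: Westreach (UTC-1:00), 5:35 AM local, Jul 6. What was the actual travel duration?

Departure in UTC: 12:30 AM − 1:00 = 11:30 PM on Jul 5.
Arrival in UTC: 5:35 AM + 1:00 = 6:35 AM on Jul 6.
Elapsed = 6:35 AM − 11:30 PM (+1 day) = 7 hours 5 minutes.

7 hours 5 minutes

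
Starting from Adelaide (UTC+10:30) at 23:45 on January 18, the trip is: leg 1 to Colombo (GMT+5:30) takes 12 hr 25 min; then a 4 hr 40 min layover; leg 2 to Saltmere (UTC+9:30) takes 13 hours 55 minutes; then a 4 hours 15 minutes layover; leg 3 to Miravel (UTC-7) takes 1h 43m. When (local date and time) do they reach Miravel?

19:13 on Jan 19

Convert departure to UTC: 23:45 − 10:30 = 13:15 UTC on Jan 18.
Add 12 hours 25 minutes leg 1 → 01:40 UTC (Jan 19).
Add 4 hours and 40 minutes layover in Colombo → 06:20 UTC.
Add 13 hours and 55 minutes leg 2 → 20:15 UTC.
Add 4 hours and 15 minutes layover in Saltmere → 00:30 UTC (Jan 20).
Add 1 hour and 43 minutes leg 3 → 02:13 UTC.
Miravel is UTC−7:00, so local arrival = 02:13 − 7:00 = 19:13 on Jan 19.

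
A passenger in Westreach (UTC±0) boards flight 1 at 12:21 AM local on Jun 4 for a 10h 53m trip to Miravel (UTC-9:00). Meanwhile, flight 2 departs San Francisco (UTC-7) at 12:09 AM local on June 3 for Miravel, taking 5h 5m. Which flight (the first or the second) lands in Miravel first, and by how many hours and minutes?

the second, by 23 hours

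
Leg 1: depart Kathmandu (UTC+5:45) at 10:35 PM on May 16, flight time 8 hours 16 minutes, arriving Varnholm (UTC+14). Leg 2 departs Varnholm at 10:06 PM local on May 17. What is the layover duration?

7 hours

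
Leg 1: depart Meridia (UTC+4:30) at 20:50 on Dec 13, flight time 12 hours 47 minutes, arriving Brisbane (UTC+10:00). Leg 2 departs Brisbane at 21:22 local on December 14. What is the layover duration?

6 hours 15 minutes

Convert departure to UTC: 20:50 − 4:30 = 16:20 UTC on Dec 13.
Add 12 hours and 47 minutes flight time → 05:07 UTC (Dec 14).
Brisbane is UTC+10:00, so local arrival = 05:07 + 10:00 = 15:07 on Dec 14.
Layover = 21:22 − 15:07 = 6 hours 15 minutes.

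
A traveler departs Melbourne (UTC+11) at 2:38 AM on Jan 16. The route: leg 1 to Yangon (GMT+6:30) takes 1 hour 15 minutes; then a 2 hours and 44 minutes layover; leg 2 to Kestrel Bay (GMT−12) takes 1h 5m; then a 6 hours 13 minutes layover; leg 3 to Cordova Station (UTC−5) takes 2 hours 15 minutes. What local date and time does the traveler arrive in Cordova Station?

12:10 AM on Jan 16

Convert departure to UTC: 2:38 AM − 11:00 = 3:38 PM UTC on Jan 15.
Add 1 hour 15 minutes leg 1 → 4:53 PM UTC.
Add 2 hours 44 minutes layover in Yangon → 7:37 PM UTC.
Add 1 hour and 5 minutes leg 2 → 8:42 PM UTC.
Add 6 hours 13 minutes layover in Kestrel Bay → 2:55 AM UTC (Jan 16).
Add 2 hours 15 minutes leg 3 → 5:10 AM UTC.
Cordova Station is UTC−5:00, so local arrival = 5:10 AM − 5:00 = 12:10 AM on Jan 16.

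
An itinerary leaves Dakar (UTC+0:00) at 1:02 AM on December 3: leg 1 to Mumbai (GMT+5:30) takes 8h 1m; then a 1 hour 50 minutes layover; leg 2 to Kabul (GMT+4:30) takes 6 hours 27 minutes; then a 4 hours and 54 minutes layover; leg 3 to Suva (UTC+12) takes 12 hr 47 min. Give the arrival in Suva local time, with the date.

Dakar is at UTC+0, so departure is already 1:02 AM UTC on Dec 3.
Add 8 hours and 1 minute leg 1 → 9:03 AM UTC.
Add 1 hour 50 minutes layover in Mumbai → 10:53 AM UTC.
Add 6 hours 27 minutes leg 2 → 5:20 PM UTC.
Add 4 hours 54 minutes layover in Kabul → 10:14 PM UTC.
Add 12 hours 47 minutes leg 3 → 11:01 AM UTC (Dec 4).
Suva is UTC+12:00, so local arrival = 11:01 AM + 12:00 = 11:01 PM on Dec 4.

11:01 PM on Dec 4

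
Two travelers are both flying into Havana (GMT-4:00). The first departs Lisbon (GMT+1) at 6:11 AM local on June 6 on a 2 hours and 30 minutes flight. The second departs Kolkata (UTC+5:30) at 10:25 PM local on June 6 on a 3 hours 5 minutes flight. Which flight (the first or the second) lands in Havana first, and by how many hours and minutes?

Flight 1 in UTC: 6:11 AM − 1:00 = 5:11 AM on Jun 6.
+2 hours and 30 minutes → arrive 7:41 AM UTC on Jun 6.
Flight 2 in UTC: 10:25 PM − 5:30 = 4:55 PM on Jun 6.
+3 hours and 5 minutes → arrive 8:00 PM UTC on Jun 6.
Flight 1 lands earlier by 12 hours 19 minutes.

the first, by 12 hours 19 minutes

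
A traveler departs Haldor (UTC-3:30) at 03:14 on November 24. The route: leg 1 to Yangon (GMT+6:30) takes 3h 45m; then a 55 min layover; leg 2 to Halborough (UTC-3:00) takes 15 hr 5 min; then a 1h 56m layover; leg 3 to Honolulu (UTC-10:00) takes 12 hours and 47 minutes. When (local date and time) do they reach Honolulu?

07:12 on November 25

Convert departure to UTC: 03:14 + 3:30 = 06:44 UTC on Nov 24.
Add 3 hours 45 minutes leg 1 → 10:29 UTC.
Add 55 minutes layover in Yangon → 11:24 UTC.
Add 15 hours 5 minutes leg 2 → 02:29 UTC (Nov 25).
Add 1 hour and 56 minutes layover in Halborough → 04:25 UTC.
Add 12 hours 47 minutes leg 3 → 17:12 UTC.
Honolulu is UTC−10:00, so local arrival = 17:12 − 10:00 = 07:12 on Nov 25.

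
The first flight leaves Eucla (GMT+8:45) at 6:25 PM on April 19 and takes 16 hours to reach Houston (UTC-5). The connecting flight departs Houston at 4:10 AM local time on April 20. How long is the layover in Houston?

Convert departure to UTC: 6:25 PM − 8:45 = 9:40 AM UTC on Apr 19.
Add 16 hours flight time → 1:40 AM UTC (Apr 20).
Houston is UTC−5:00, so local arrival = 1:40 AM − 5:00 = 8:40 PM on Apr 19.
Layover = 4:10 AM − 8:40 PM (+1 day) = 7 hours 30 minutes.

7 hours 30 minutes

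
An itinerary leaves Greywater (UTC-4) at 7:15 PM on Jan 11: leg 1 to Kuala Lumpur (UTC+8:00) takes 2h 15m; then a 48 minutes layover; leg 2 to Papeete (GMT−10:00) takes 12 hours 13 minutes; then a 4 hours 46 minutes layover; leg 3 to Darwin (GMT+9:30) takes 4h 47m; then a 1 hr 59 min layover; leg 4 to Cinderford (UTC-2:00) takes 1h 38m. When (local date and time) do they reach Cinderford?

Convert departure to UTC: 7:15 PM + 4:00 = 11:15 PM UTC on Jan 11.
Add 2 hours and 15 minutes leg 1 → 1:30 AM UTC (Jan 12).
Add 48 minutes layover in Kuala Lumpur → 2:18 AM UTC.
Add 12 hours 13 minutes leg 2 → 2:31 PM UTC.
Add 4 hours and 46 minutes layover in Papeete → 7:17 PM UTC.
Add 4 hours and 47 minutes leg 3 → 12:04 AM UTC (Jan 13).
Add 1 hour 59 minutes layover in Darwin → 2:03 AM UTC.
Add 1 hour 38 minutes leg 4 → 3:41 AM UTC.
Cinderford is UTC−2:00, so local arrival = 3:41 AM − 2:00 = 1:41 AM on Jan 13.

1:41 AM on January 13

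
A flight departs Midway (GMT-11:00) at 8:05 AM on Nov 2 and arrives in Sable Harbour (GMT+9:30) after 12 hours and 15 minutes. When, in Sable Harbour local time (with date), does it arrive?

4:50 PM on November 3

Sable Harbour is 20:30 ahead of Midway.
After 12 hours and 15 minutes it is 8:20 PM in Midway.
Shift by the zone difference: 8:20 PM + 20:30 = 4:50 PM on Nov 3 in Sable Harbour.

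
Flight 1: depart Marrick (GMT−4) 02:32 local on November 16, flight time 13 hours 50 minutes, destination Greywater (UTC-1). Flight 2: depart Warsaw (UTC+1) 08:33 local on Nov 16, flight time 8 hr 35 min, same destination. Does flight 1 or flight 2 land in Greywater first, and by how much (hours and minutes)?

the second, by 4 hours 14 minutes

Flight 1 in UTC: 02:32 + 4:00 = 06:32 on Nov 16.
+13 hours 50 minutes → arrive 20:22 UTC on Nov 16.
Flight 2 in UTC: 08:33 − 1:00 = 07:33 on Nov 16.
+8 hours and 35 minutes → arrive 16:08 UTC on Nov 16.
Flight 2 lands earlier by 4 hours 14 minutes.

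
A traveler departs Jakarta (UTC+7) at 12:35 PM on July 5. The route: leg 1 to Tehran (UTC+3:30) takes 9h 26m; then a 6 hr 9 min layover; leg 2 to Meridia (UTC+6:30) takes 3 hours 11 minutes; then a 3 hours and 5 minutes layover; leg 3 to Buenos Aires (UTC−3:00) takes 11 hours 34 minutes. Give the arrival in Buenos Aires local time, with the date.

Convert departure to UTC: 12:35 PM − 7:00 = 5:35 AM UTC on Jul 5.
Add 9 hours and 26 minutes leg 1 → 3:01 PM UTC.
Add 6 hours 9 minutes layover in Tehran → 9:10 PM UTC.
Add 3 hours and 11 minutes leg 2 → 12:21 AM UTC (Jul 6).
Add 3 hours 5 minutes layover in Meridia → 3:26 AM UTC.
Add 11 hours and 34 minutes leg 3 → 3:00 PM UTC.
Buenos Aires is UTC−3:00, so local arrival = 3:00 PM − 3:00 = 12:00 PM on Jul 6.

12:00 PM on July 6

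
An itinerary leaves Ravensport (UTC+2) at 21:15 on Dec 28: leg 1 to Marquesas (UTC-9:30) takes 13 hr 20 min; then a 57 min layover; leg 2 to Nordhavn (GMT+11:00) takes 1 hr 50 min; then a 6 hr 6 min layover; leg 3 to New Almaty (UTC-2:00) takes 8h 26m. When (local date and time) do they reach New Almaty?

Convert departure to UTC: 21:15 − 2:00 = 19:15 UTC on Dec 28.
Add 13 hours and 20 minutes leg 1 → 08:35 UTC (Dec 29).
Add 57 minutes layover in Marquesas → 09:32 UTC.
Add 1 hour and 50 minutes leg 2 → 11:22 UTC.
Add 6 hours 6 minutes layover in Nordhavn → 17:28 UTC.
Add 8 hours and 26 minutes leg 3 → 01:54 UTC (Dec 30).
New Almaty is UTC−2:00, so local arrival = 01:54 − 2:00 = 23:54 on Dec 29.

23:54 on December 29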